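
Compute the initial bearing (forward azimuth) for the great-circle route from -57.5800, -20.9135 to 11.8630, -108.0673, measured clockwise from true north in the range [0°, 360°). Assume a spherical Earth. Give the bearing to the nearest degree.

279°

Δλ = -108.0673 − -20.9135 = -87.1538°.
θ = atan2( sin Δλ · cos φ₂ , cos φ₁ · sin φ₂ − sin φ₁ · cos φ₂ · cos Δλ )
  = atan2(-0.97743, 0.15123) = -81.205° → normalised to [0°, 360°): 278.795°.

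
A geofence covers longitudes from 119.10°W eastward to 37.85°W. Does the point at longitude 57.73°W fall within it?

Yes

Band width going east from -119.10° to -37.85°: ((-37.85 − -119.10) mod 360) = 81.25°.
Offset of -57.73° east of the west edge: ((-57.73 − -119.10) mod 360) = 61.37°.
61.37° ≤ 81.25° ⇒ inside.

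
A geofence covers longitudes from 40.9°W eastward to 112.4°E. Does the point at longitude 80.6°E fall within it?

Band width going east from -40.9° to +112.4°: ((112.4 − -40.9) mod 360) = 153.3°.
Offset of +80.6° east of the west edge: ((80.6 − -40.9) mod 360) = 121.5°.
121.5° ≤ 153.3° ⇒ inside.

Yes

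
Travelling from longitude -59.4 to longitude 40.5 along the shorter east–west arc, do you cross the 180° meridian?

Signed shortest Δλ = ((40.5 − -59.4 + 180) mod 360) − 180 = 99.9°.
Going east by 99.9° from -59.4° reaches +40.5° without touching 180°.

No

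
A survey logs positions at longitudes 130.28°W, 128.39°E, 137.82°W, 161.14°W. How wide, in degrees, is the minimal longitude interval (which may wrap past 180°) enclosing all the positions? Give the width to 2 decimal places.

101.33°

Sort the longitudes: -161.14°, -137.82°, -130.28°, +128.39°.
Eastward gaps between consecutive values (wrapping around): 23.32°, 7.54°, 258.67°, 70.47°.
Largest gap = 258.67° ⇒ minimal covering band is its complement: 360° − 258.67° = 101.33°.
Band runs from +128.39° eastward to -130.28°, crossing the antimeridian.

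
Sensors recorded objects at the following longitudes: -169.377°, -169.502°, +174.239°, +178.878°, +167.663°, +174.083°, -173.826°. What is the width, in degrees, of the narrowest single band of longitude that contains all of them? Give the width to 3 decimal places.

Sort the longitudes: -173.826°, -169.502°, -169.377°, +167.663°, +174.083°, +174.239°, +178.878°.
Eastward gaps between consecutive values (wrapping around): 4.324°, 0.125°, 337.040°, 6.420°, 0.156°, 4.639°, 7.296°.
Largest gap = 337.040° ⇒ minimal covering band is its complement: 360° − 337.040° = 22.960°.
Band runs from +167.663° eastward to -169.377°, crossing the antimeridian.

22.960°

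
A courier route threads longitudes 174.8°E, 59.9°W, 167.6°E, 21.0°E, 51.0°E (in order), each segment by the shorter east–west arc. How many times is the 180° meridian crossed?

2

Leg 1: +174.8° → -59.9°, shortest Δλ = 125.3° (east) — crosses 180°.
Leg 2: -59.9° → +167.6°, shortest Δλ = -132.5° (west) — crosses 180°.
Leg 3: +167.6° → +21.0°, shortest Δλ = -146.6° (west) — does not cross 180°.
Leg 4: +21.0° → +51.0°, shortest Δλ = 30.0° (east) — does not cross 180°.
Total crossings: 2.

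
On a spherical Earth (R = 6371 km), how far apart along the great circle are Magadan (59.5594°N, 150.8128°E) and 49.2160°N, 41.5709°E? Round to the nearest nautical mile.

3426 nmi

Δλ = 41.5709 − 150.8128 = -109.2419°.
Δφ = 49.2160 − 59.5594 = -10.3434°.
a = sin²(Δφ/2) + cos φ₁ · cos φ₂ · sin²(Δλ/2) = 0.228131.
c = 2·atan2(√a, √(1−a)) = 0.99591 rad → d = 6371·c ≈ 6344.95 km ≈ 3426.00 nmi.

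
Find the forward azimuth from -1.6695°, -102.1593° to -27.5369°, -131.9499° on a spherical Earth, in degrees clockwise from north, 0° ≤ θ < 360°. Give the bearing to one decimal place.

Δλ = -131.9499 − -102.1593 = -29.7906°.
θ = atan2( sin Δλ · cos φ₂ , cos φ₁ · sin φ₂ − sin φ₁ · cos φ₂ · cos Δλ )
  = atan2(-0.44055, -0.43970) = -134.945° → normalised to [0°, 360°): 225.055°.

225.1°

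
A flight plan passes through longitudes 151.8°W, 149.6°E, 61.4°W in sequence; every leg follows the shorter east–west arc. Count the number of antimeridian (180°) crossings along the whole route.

Leg 1: -151.8° → +149.6°, shortest Δλ = -58.6° (west) — crosses 180°.
Leg 2: +149.6° → -61.4°, shortest Δλ = 149.0° (east) — crosses 180°.
Total crossings: 2.

2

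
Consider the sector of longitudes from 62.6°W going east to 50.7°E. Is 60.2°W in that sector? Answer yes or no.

Yes

Band width going east from -62.6° to +50.7°: ((50.7 − -62.6) mod 360) = 113.3°.
Offset of -60.2° east of the west edge: ((-60.2 − -62.6) mod 360) = 2.4°.
2.4° ≤ 113.3° ⇒ inside.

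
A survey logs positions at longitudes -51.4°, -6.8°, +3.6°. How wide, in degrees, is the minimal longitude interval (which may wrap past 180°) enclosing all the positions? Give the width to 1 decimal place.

55.0°

Sort the longitudes: -51.4°, -6.8°, +3.6°.
Eastward gaps between consecutive values (wrapping around): 44.6°, 10.4°, 305.0°.
Largest gap = 305.0° ⇒ minimal covering band is its complement: 360° − 305.0° = 55.0°.
Band runs from -51.4° eastward to +3.6°.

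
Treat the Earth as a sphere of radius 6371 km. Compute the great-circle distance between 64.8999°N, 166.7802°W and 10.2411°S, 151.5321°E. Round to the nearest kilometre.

9044 km

Δλ = 151.5321 − -166.7802 = 318.3123°; wrapped into (−180°, 180°]: -41.6877°.
Δφ = -10.2411 − 64.8999 = -75.1410°.
a = sin²(Δφ/2) + cos φ₁ · cos φ₂ · sin²(Δλ/2) = 0.424632.
c = 2·atan2(√a, √(1−a)) = 1.41948 rad → d = 6371·c ≈ 9043.53 km.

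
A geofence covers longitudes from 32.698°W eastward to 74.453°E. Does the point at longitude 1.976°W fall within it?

Yes

Band width going east from -32.698° to +74.453°: ((74.453 − -32.698) mod 360) = 107.151°.
Offset of -1.976° east of the west edge: ((-1.976 − -32.698) mod 360) = 30.722°.
30.722° ≤ 107.151° ⇒ inside.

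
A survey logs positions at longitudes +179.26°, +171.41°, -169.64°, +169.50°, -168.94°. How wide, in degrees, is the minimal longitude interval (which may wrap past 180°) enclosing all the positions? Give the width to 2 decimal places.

21.56°

Sort the longitudes: -169.64°, -168.94°, +169.50°, +171.41°, +179.26°.
Eastward gaps between consecutive values (wrapping around): 0.70°, 338.44°, 1.91°, 7.85°, 11.10°.
Largest gap = 338.44° ⇒ minimal covering band is its complement: 360° − 338.44° = 21.56°.
Band runs from +169.50° eastward to -168.94°, crossing the antimeridian.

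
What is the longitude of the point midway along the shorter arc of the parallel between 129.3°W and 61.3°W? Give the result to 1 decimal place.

Signed shortest Δλ from -129.3° to -61.3° is +68.0°.
Midpoint longitude = -129.3° + (+68.0°)/2 = -129.3° + 34.0° = -95.3°.

95.3°W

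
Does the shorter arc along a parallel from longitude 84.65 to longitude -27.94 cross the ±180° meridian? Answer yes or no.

Signed shortest Δλ = ((-27.94 − 84.65 + 180) mod 360) − 180 = -112.59°.
Going west by 112.59° from +84.65° reaches -27.94° without touching 180°.

No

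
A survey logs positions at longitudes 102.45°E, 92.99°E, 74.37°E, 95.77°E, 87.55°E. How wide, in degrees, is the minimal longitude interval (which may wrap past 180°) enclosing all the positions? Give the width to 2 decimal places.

28.08°

Sort the longitudes: +74.37°, +87.55°, +92.99°, +95.77°, +102.45°.
Eastward gaps between consecutive values (wrapping around): 13.18°, 5.44°, 2.78°, 6.68°, 331.92°.
Largest gap = 331.92° ⇒ minimal covering band is its complement: 360° − 331.92° = 28.08°.
Band runs from +74.37° eastward to +102.45°.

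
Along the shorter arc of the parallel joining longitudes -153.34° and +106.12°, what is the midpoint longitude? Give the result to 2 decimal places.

+156.39°

Signed shortest Δλ from -153.34° to +106.12° is -100.54°.
Midpoint longitude = -153.34° + (-100.54°)/2 = -153.34° − 50.27° = -203.61°.
Normalise into (−180°, 180°]: +156.39°.
(The naïve average (-153.34 + +106.12)/2 = -23.61° is on the wrong side of the globe.)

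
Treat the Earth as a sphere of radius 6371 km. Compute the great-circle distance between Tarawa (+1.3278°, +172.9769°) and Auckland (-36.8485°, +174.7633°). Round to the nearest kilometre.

4249 km

Δλ = 174.7633 − 172.9769 = 1.7864°.
Δφ = -36.8485 − 1.3278 = -38.1763°.
a = sin²(Δφ/2) + cos φ₁ · cos φ₂ · sin²(Δλ/2) = 0.107138.
c = 2·atan2(√a, √(1−a)) = 0.66693 rad → d = 6371·c ≈ 4249.02 km.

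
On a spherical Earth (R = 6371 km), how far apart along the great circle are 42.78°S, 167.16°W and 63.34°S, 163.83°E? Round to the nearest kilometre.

2946 km

Δλ = 163.83 − -167.16 = 330.99°; wrapped into (−180°, 180°]: -29.01°.
Δφ = -63.34 − -42.78 = -20.56°.
a = sin²(Δφ/2) + cos φ₁ · cos φ₂ · sin²(Δλ/2) = 0.052507.
c = 2·atan2(√a, √(1−a)) = 0.46240 rad → d = 6371·c ≈ 2945.93 km.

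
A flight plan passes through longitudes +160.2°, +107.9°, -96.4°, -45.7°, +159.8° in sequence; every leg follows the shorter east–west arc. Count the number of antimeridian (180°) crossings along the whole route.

2

Leg 1: +160.2° → +107.9°, shortest Δλ = -52.3° (west) — does not cross 180°.
Leg 2: +107.9° → -96.4°, shortest Δλ = 155.7° (east) — crosses 180°.
Leg 3: -96.4° → -45.7°, shortest Δλ = 50.7° (east) — does not cross 180°.
Leg 4: -45.7° → +159.8°, shortest Δλ = -154.5° (west) — crosses 180°.
Total crossings: 2.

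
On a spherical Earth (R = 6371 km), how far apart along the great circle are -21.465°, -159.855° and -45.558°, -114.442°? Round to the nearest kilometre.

Δλ = -114.442 − -159.855 = 45.413°.
Δφ = -45.558 − -21.465 = -24.093°.
a = sin²(Δφ/2) + cos φ₁ · cos φ₂ · sin²(Δλ/2) = 0.140653.
c = 2·atan2(√a, √(1−a)) = 0.76887 rad → d = 6371·c ≈ 4898.49 km.

4898 km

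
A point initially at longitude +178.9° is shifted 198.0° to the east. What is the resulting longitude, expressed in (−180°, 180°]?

+16.9°

Start at +178.9°; shift +198.0° → +376.9°.
+376.9° lies outside (−180°, 180°]; subtract 360° → +16.9°.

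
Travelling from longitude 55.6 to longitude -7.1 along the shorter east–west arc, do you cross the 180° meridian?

Signed shortest Δλ = ((-7.1 − 55.6 + 180) mod 360) − 180 = -62.7°.
Going west by 62.7° from +55.6° reaches -7.1° without touching 180°.

No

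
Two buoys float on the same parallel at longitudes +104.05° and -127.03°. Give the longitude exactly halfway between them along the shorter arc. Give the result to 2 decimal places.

+168.51°

Signed shortest Δλ from +104.05° to -127.03° is +128.92°.
Midpoint longitude = +104.05° + (+128.92°)/2 = +104.05° + 64.46° = +168.51°.
(The naïve average (+104.05 + -127.03)/2 = -11.49° is on the wrong side of the globe.)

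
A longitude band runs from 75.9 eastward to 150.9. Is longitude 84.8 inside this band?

Band width going east from +75.9° to +150.9°: ((150.9 − 75.9) mod 360) = 75.0°.
Offset of +84.8° east of the west edge: ((84.8 − 75.9) mod 360) = 8.9°.
8.9° ≤ 75.0° ⇒ inside.

Yes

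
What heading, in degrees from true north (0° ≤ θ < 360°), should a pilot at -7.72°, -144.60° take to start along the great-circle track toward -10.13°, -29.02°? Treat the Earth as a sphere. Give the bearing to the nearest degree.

Δλ = -29.02 − -144.60 = 115.58°.
θ = atan2( sin Δλ · cos φ₂ , cos φ₁ · sin φ₂ − sin φ₁ · cos φ₂ · cos Δλ )
  = atan2(0.88792, -0.23138) = 104.606° → normalised to [0°, 360°): 104.606°.

105°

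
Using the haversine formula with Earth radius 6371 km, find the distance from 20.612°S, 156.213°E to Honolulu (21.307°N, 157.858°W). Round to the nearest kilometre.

Δλ = -157.858 − 156.213 = -314.071°; wrapped into (−180°, 180°]: 45.929°.
Δφ = 21.307 − -20.612 = 41.919°.
a = sin²(Δφ/2) + cos φ₁ · cos φ₂ · sin²(Δλ/2) = 0.260697.
c = 2·atan2(√a, √(1−a)) = 1.07173 rad → d = 6371·c ≈ 6827.99 km.

6828 km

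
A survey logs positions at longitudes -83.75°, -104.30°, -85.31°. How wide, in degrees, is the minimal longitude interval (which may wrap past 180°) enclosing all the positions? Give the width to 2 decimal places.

Sort the longitudes: -104.30°, -85.31°, -83.75°.
Eastward gaps between consecutive values (wrapping around): 18.99°, 1.56°, 339.45°.
Largest gap = 339.45° ⇒ minimal covering band is its complement: 360° − 339.45° = 20.55°.
Band runs from -104.30° eastward to -83.75°.

20.55°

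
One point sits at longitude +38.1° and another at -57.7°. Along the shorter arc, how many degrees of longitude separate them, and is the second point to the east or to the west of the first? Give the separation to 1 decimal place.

Raw difference: -57.7 − 38.1 = -95.8°.
Normalise into (−180°, 180°]: -95.8° stays -95.8°.
Negative ⇒ the second point lies to the west; separation 95.8°.

95.8° west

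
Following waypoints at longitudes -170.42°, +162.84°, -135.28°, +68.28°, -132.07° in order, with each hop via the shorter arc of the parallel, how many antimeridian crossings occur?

4

Leg 1: -170.42° → +162.84°, shortest Δλ = -26.74° (west) — crosses 180°.
Leg 2: +162.84° → -135.28°, shortest Δλ = 61.88° (east) — crosses 180°.
Leg 3: -135.28° → +68.28°, shortest Δλ = -156.44° (west) — crosses 180°.
Leg 4: +68.28° → -132.07°, shortest Δλ = 159.65° (east) — crosses 180°.
Total crossings: 4.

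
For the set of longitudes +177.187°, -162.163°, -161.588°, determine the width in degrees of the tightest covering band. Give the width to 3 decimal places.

21.225°

Sort the longitudes: -162.163°, -161.588°, +177.187°.
Eastward gaps between consecutive values (wrapping around): 0.575°, 338.775°, 20.650°.
Largest gap = 338.775° ⇒ minimal covering band is its complement: 360° − 338.775° = 21.225°.
Band runs from +177.187° eastward to -161.588°, crossing the antimeridian.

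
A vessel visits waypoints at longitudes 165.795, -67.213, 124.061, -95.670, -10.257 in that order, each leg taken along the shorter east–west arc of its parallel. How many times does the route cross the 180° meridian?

Leg 1: +165.795° → -67.213°, shortest Δλ = 126.992° (east) — crosses 180°.
Leg 2: -67.213° → +124.061°, shortest Δλ = -168.726° (west) — crosses 180°.
Leg 3: +124.061° → -95.670°, shortest Δλ = 140.269° (east) — crosses 180°.
Leg 4: -95.670° → -10.257°, shortest Δλ = 85.413° (east) — does not cross 180°.
Total crossings: 3.

3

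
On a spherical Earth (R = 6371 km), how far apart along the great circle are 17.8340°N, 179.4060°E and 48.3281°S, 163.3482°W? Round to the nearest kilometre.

7554 km

Δλ = -163.3482 − 179.4060 = -342.7542°; wrapped into (−180°, 180°]: 17.2458°.
Δφ = -48.3281 − 17.8340 = -66.1621°.
a = sin²(Δφ/2) + cos φ₁ · cos φ₂ · sin²(Δλ/2) = 0.312152.
c = 2·atan2(√a, √(1−a)) = 1.18565 rad → d = 6371·c ≈ 7553.77 km.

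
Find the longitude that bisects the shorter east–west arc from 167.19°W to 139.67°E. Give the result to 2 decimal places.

166.24°E

Signed shortest Δλ from -167.19° to +139.67° is -53.14°.
Midpoint longitude = -167.19° + (-53.14°)/2 = -167.19° − 26.57° = -193.76°.
Normalise into (−180°, 180°]: +166.24°.
(The naïve average (-167.19 + +139.67)/2 = -13.76° is on the wrong side of the globe.)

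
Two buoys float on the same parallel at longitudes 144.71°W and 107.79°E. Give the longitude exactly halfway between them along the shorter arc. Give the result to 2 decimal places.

161.54°E

Signed shortest Δλ from -144.71° to +107.79° is -107.50°.
Midpoint longitude = -144.71° + (-107.50°)/2 = -144.71° − 53.75° = -198.46°.
Normalise into (−180°, 180°]: +161.54°.
(The naïve average (-144.71 + +107.79)/2 = -18.46° is on the wrong side of the globe.)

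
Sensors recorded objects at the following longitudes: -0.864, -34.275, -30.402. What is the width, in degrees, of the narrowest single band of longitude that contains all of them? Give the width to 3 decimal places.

33.411°

Sort the longitudes: -34.275°, -30.402°, -0.864°.
Eastward gaps between consecutive values (wrapping around): 3.873°, 29.538°, 326.589°.
Largest gap = 326.589° ⇒ minimal covering band is its complement: 360° − 326.589° = 33.411°.
Band runs from -34.275° eastward to -0.864°.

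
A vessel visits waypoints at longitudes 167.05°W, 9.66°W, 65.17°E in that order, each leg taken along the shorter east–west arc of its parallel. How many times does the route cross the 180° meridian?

0

Leg 1: -167.05° → -9.66°, shortest Δλ = 157.39° (east) — does not cross 180°.
Leg 2: -9.66° → +65.17°, shortest Δλ = 74.83° (east) — does not cross 180°.
Total crossings: 0.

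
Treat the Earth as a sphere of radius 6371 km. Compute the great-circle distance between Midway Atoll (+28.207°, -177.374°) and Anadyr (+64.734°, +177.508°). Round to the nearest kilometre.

Δλ = 177.508 − -177.374 = 354.882°; wrapped into (−180°, 180°]: -5.118°.
Δφ = 64.734 − 28.207 = 36.527°.
a = sin²(Δφ/2) + cos φ₁ · cos φ₂ · sin²(Δλ/2) = 0.098962.
c = 2·atan2(√a, √(1−a)) = 0.64003 rad → d = 6371·c ≈ 4077.64 km.

4078 km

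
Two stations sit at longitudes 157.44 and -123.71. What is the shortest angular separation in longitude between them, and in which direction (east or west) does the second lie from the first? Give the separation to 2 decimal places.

78.85° east

Raw difference: -123.71 − 157.44 = -281.15°.
Normalise into (−180°, 180°]: -281.15° + 360° = 78.85°.
Positive ⇒ the second point lies to the east; separation 78.85°.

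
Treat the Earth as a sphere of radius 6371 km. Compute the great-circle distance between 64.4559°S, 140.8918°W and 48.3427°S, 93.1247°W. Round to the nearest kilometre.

3327 km

Δλ = -93.1247 − -140.8918 = 47.7671°.
Δφ = -48.3427 − -64.4559 = 16.1132°.
a = sin²(Δφ/2) + cos φ₁ · cos φ₂ · sin²(Δλ/2) = 0.066626.
c = 2·atan2(√a, √(1−a)) = 0.52215 rad → d = 6371·c ≈ 3326.62 km.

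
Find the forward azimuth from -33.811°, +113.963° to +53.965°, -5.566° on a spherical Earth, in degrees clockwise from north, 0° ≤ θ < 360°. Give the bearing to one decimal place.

Δλ = -5.566 − 113.963 = -119.529°.
θ = atan2( sin Δλ · cos φ₂ , cos φ₁ · sin φ₂ − sin φ₁ · cos φ₂ · cos Δλ )
  = atan2(-0.51187, 0.51056) = -45.073° → normalised to [0°, 360°): 314.927°.

314.9°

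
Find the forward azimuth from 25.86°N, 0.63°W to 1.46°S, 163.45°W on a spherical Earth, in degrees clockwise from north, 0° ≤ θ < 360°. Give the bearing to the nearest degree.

323°

Δλ = -163.45 − -0.63 = -162.82°.
θ = atan2( sin Δλ · cos φ₂ , cos φ₁ · sin φ₂ − sin φ₁ · cos φ₂ · cos Δλ )
  = atan2(-0.29528, 0.39365) = -36.874° → normalised to [0°, 360°): 323.126°.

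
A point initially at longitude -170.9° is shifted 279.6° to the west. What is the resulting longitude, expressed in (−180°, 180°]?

Start at -170.9°; shift −279.6° → -450.5°.
-450.5° lies outside (−180°, 180°]; add 360° → -90.5°.

-90.5°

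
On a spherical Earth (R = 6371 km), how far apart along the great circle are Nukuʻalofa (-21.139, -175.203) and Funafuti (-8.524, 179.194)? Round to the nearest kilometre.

1526 km

Δλ = 179.194 − -175.203 = 354.397°; wrapped into (−180°, 180°]: -5.603°.
Δφ = -8.524 − -21.139 = 12.615°.
a = sin²(Δφ/2) + cos φ₁ · cos φ₂ · sin²(Δλ/2) = 0.014274.
c = 2·atan2(√a, √(1−a)) = 0.23952 rad → d = 6371·c ≈ 1525.96 km.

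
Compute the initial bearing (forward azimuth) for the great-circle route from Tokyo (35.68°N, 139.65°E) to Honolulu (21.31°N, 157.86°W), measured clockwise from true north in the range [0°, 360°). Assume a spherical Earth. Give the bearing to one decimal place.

Δλ = -157.86 − 139.65 = -297.51°; wrapped into (−180°, 180°]: 62.49°.
θ = atan2( sin Δλ · cos φ₂ , cos φ₁ · sin φ₂ − sin φ₁ · cos φ₂ · cos Δλ )
  = atan2(0.82629, 0.04421) = 86.938° → normalised to [0°, 360°): 86.938°.

86.9°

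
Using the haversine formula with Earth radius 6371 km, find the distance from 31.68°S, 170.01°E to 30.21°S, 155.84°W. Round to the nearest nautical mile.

Δλ = -155.84 − 170.01 = -325.85°; wrapped into (−180°, 180°]: 34.15°.
Δφ = -30.21 − -31.68 = 1.47°.
a = sin²(Δφ/2) + cos φ₁ · cos φ₂ · sin²(Δλ/2) = 0.063568.
c = 2·atan2(√a, √(1−a)) = 0.50976 rad → d = 6371·c ≈ 3247.66 km ≈ 1753.60 nmi.

1754 nmi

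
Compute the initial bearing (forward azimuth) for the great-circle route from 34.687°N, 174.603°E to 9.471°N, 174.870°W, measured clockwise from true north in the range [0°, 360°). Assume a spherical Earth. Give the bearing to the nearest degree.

Δλ = -174.870 − 174.603 = -349.473°; wrapped into (−180°, 180°]: 10.527°.
θ = atan2( sin Δλ · cos φ₂ , cos φ₁ · sin φ₂ − sin φ₁ · cos φ₂ · cos Δλ )
  = atan2(0.18021, -0.41658) = 156.607° → normalised to [0°, 360°): 156.607°.

157°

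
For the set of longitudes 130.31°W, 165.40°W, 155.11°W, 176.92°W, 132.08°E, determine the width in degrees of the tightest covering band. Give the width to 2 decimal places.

Sort the longitudes: -176.92°, -165.40°, -155.11°, -130.31°, +132.08°.
Eastward gaps between consecutive values (wrapping around): 11.52°, 10.29°, 24.80°, 262.39°, 51.00°.
Largest gap = 262.39° ⇒ minimal covering band is its complement: 360° − 262.39° = 97.61°.
Band runs from +132.08° eastward to -130.31°, crossing the antimeridian.

97.61°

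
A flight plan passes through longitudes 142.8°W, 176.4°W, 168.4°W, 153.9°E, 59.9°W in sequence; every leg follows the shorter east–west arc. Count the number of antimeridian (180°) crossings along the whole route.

Leg 1: -142.8° → -176.4°, shortest Δλ = -33.6° (west) — does not cross 180°.
Leg 2: -176.4° → -168.4°, shortest Δλ = 8.0° (east) — does not cross 180°.
Leg 3: -168.4° → +153.9°, shortest Δλ = -37.7° (west) — crosses 180°.
Leg 4: +153.9° → -59.9°, shortest Δλ = 146.2° (east) — crosses 180°.
Total crossings: 2.

2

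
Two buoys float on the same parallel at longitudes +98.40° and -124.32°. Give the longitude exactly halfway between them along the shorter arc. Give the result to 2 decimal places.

+167.04°

Signed shortest Δλ from +98.40° to -124.32° is +137.28°.
Midpoint longitude = +98.40° + (+137.28°)/2 = +98.40° + 68.64° = +167.04°.
(The naïve average (+98.40 + -124.32)/2 = -12.96° is on the wrong side of the globe.)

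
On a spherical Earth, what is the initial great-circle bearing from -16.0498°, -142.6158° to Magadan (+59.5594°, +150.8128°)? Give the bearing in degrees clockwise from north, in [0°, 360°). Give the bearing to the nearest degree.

332°

Δλ = 150.8128 − -142.6158 = 293.4286°; wrapped into (−180°, 180°]: -66.5714°.
θ = atan2( sin Δλ · cos φ₂ , cos φ₁ · sin φ₂ − sin φ₁ · cos φ₂ · cos Δλ )
  = atan2(-0.46488, 0.88424) = -27.732° → normalised to [0°, 360°): 332.268°.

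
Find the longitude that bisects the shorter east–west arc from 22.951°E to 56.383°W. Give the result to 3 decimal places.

16.716°W

Signed shortest Δλ from +22.951° to -56.383° is -79.334°.
Midpoint longitude = +22.951° + (-79.334°)/2 = +22.951° − 39.667° = -16.716°.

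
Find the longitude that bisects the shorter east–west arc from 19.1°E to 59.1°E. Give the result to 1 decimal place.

Signed shortest Δλ from +19.1° to +59.1° is +40.0°.
Midpoint longitude = +19.1° + (+40.0°)/2 = +19.1° + 20.0° = +39.1°.

39.1°E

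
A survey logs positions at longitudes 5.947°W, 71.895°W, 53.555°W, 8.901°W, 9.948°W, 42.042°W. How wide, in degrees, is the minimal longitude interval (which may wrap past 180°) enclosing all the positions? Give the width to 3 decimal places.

Sort the longitudes: -71.895°, -53.555°, -42.042°, -9.948°, -8.901°, -5.947°.
Eastward gaps between consecutive values (wrapping around): 18.340°, 11.513°, 32.094°, 1.047°, 2.954°, 294.052°.
Largest gap = 294.052° ⇒ minimal covering band is its complement: 360° − 294.052° = 65.948°.
Band runs from -71.895° eastward to -5.947°.

65.948°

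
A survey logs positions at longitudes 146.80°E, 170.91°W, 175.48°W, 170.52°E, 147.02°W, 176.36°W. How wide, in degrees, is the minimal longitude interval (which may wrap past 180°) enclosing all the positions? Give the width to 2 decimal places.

Sort the longitudes: -176.36°, -175.48°, -170.91°, -147.02°, +146.80°, +170.52°.
Eastward gaps between consecutive values (wrapping around): 0.88°, 4.57°, 23.89°, 293.82°, 23.72°, 13.12°.
Largest gap = 293.82° ⇒ minimal covering band is its complement: 360° − 293.82° = 66.18°.
Band runs from +146.80° eastward to -147.02°, crossing the antimeridian.

66.18°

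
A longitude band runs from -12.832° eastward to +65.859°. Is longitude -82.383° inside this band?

Band width going east from -12.832° to +65.859°: ((65.859 − -12.832) mod 360) = 78.691°.
Offset of -82.383° east of the west edge: ((-82.383 − -12.832) mod 360) = 290.449°.
290.449° > 78.691° ⇒ outside.

No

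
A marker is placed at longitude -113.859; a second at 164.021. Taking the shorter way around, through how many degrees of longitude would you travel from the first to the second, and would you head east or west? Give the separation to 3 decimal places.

82.120° west

Raw difference: 164.021 − -113.859 = 277.88°.
Normalise into (−180°, 180°]: 277.88° − 360° = -82.12°.
Negative ⇒ the second point lies to the west; separation 82.120°.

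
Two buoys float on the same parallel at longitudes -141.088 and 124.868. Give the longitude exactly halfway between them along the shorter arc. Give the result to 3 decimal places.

Signed shortest Δλ from -141.088° to +124.868° is -94.044°.
Midpoint longitude = -141.088° + (-94.044°)/2 = -141.088° − 47.022° = -188.110°.
Normalise into (−180°, 180°]: +171.890°.
(The naïve average (-141.088 + +124.868)/2 = -8.11° is on the wrong side of the globe.)

+171.890°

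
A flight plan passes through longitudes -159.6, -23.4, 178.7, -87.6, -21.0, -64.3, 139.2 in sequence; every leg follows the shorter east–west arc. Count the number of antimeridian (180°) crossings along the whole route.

Leg 1: -159.6° → -23.4°, shortest Δλ = 136.2° (east) — does not cross 180°.
Leg 2: -23.4° → +178.7°, shortest Δλ = -157.9° (west) — crosses 180°.
Leg 3: +178.7° → -87.6°, shortest Δλ = 93.7° (east) — crosses 180°.
Leg 4: -87.6° → -21.0°, shortest Δλ = 66.6° (east) — does not cross 180°.
Leg 5: -21.0° → -64.3°, shortest Δλ = -43.3° (west) — does not cross 180°.
Leg 6: -64.3° → +139.2°, shortest Δλ = -156.5° (west) — crosses 180°.
Total crossings: 3.

3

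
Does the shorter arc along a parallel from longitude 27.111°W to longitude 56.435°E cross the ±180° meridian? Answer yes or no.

Signed shortest Δλ = ((56.435 − -27.111 + 180) mod 360) − 180 = 83.546°.
Going east by 83.546° from -27.111° reaches +56.435° without touching 180°.

No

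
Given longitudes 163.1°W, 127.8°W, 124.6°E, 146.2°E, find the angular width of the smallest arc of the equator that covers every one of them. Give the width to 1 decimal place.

Sort the longitudes: -163.1°, -127.8°, +124.6°, +146.2°.
Eastward gaps between consecutive values (wrapping around): 35.3°, 252.4°, 21.6°, 50.7°.
Largest gap = 252.4° ⇒ minimal covering band is its complement: 360° − 252.4° = 107.6°.
Band runs from +124.6° eastward to -127.8°, crossing the antimeridian.

107.6°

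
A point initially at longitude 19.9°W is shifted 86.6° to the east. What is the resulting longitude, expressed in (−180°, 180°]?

Start at -19.9°; shift +86.6° → +66.7°.
+66.7° already lies in (−180°, 180°].

66.7°E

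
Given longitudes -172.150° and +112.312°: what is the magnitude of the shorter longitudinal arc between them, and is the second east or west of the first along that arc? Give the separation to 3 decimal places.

75.538° west

Raw difference: 112.312 − -172.150 = 284.462°.
Normalise into (−180°, 180°]: 284.462° − 360° = -75.538°.
Negative ⇒ the second point lies to the west; separation 75.538°.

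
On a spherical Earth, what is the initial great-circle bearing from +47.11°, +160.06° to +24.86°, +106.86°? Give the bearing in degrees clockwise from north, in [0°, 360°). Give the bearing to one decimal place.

Δλ = 106.86 − 160.06 = -53.20°.
θ = atan2( sin Δλ · cos φ₂ , cos φ₁ · sin φ₂ − sin φ₁ · cos φ₂ · cos Δλ )
  = atan2(-0.72653, -0.11209) = -98.771° → normalised to [0°, 360°): 261.229°.

261.2°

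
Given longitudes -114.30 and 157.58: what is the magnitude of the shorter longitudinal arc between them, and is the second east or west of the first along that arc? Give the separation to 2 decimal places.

88.12° west

Raw difference: 157.58 − -114.30 = 271.88°.
Normalise into (−180°, 180°]: 271.88° − 360° = -88.12°.
Negative ⇒ the second point lies to the west; separation 88.12°.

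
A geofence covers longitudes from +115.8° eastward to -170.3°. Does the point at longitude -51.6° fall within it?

Band width going east from +115.8° to -170.3°: ((-170.3 − 115.8) mod 360) = 73.9°.
Offset of -51.6° east of the west edge: ((-51.6 − 115.8) mod 360) = 192.6°.
192.6° > 73.9° ⇒ outside.

No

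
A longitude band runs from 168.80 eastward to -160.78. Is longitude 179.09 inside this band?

Yes

Band width going east from +168.80° to -160.78°: ((-160.78 − 168.80) mod 360) = 30.42°.
Offset of +179.09° east of the west edge: ((179.09 − 168.80) mod 360) = 10.29°.
10.29° ≤ 30.42° ⇒ inside.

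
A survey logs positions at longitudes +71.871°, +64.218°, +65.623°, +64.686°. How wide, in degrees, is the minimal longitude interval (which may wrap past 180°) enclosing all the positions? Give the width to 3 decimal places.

Sort the longitudes: +64.218°, +64.686°, +65.623°, +71.871°.
Eastward gaps between consecutive values (wrapping around): 0.468°, 0.937°, 6.248°, 352.347°.
Largest gap = 352.347° ⇒ minimal covering band is its complement: 360° − 352.347° = 7.653°.
Band runs from +64.218° eastward to +71.871°.

7.653°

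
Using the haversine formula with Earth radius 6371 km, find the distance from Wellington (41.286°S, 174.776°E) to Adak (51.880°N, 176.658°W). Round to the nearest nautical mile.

5612 nmi

Δλ = -176.658 − 174.776 = -351.434°; wrapped into (−180°, 180°]: 8.566°.
Δφ = 51.880 − -41.286 = 93.166°.
a = sin²(Δφ/2) + cos φ₁ · cos φ₂ · sin²(Δλ/2) = 0.530202.
c = 2·atan2(√a, √(1−a)) = 1.63124 rad → d = 6371·c ≈ 10392.61 km ≈ 5611.56 nmi.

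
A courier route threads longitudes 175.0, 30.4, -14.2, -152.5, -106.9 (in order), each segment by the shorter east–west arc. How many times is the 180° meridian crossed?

Leg 1: +175.0° → +30.4°, shortest Δλ = -144.6° (west) — does not cross 180°.
Leg 2: +30.4° → -14.2°, shortest Δλ = -44.6° (west) — does not cross 180°.
Leg 3: -14.2° → -152.5°, shortest Δλ = -138.3° (west) — does not cross 180°.
Leg 4: -152.5° → -106.9°, shortest Δλ = 45.6° (east) — does not cross 180°.
Total crossings: 0.

0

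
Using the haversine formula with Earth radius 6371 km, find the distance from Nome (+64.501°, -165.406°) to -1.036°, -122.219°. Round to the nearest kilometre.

Δλ = -122.219 − -165.406 = 43.187°.
Δφ = -1.036 − 64.501 = -65.537°.
a = sin²(Δφ/2) + cos φ₁ · cos φ₂ · sin²(Δλ/2) = 0.351243.
c = 2·atan2(√a, √(1−a)) = 1.26871 rad → d = 6371·c ≈ 8082.94 km.

8083 km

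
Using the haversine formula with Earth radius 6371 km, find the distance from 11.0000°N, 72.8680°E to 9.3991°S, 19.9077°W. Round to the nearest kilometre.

Δλ = -19.9077 − 72.8680 = -92.7757°.
Δφ = -9.3991 − 11.0000 = -20.3991°.
a = sin²(Δφ/2) + cos φ₁ · cos φ₂ · sin²(Δλ/2) = 0.539030.
c = 2·atan2(√a, √(1−a)) = 1.64894 rad → d = 6371·c ≈ 10505.37 km.

10505 km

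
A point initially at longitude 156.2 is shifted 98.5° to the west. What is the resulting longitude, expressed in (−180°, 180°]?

Start at +156.2°; shift −98.5° → +57.7°.
+57.7° already lies in (−180°, 180°].

+57.7°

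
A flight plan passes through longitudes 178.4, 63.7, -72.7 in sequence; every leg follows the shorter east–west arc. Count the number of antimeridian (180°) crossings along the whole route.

Leg 1: +178.4° → +63.7°, shortest Δλ = -114.7° (west) — does not cross 180°.
Leg 2: +63.7° → -72.7°, shortest Δλ = -136.4° (west) — does not cross 180°.
Total crossings: 0.

0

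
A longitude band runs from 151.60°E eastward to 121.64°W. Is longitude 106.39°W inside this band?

Band width going east from +151.60° to -121.64°: ((-121.64 − 151.60) mod 360) = 86.76°.
Offset of -106.39° east of the west edge: ((-106.39 − 151.60) mod 360) = 102.01°.
102.01° > 86.76° ⇒ outside.

No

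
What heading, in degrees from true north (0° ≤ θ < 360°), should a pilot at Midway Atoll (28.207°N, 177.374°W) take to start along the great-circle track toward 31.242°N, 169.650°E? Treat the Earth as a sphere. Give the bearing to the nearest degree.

288°

Δλ = 169.650 − -177.374 = 347.024°; wrapped into (−180°, 180°]: -12.976°.
θ = atan2( sin Δλ · cos φ₂ , cos φ₁ · sin φ₂ − sin φ₁ · cos φ₂ · cos Δλ )
  = atan2(-0.19198, 0.06327) = -71.761° → normalised to [0°, 360°): 288.239°.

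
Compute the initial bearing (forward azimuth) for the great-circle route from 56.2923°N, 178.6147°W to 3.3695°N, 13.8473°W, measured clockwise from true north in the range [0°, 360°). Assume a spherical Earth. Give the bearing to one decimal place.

Δλ = -13.8473 − -178.6147 = 164.7674°.
θ = atan2( sin Δλ · cos φ₂ , cos φ₁ · sin φ₂ − sin φ₁ · cos φ₂ · cos Δλ )
  = atan2(0.26228, 0.83388) = 17.460° → normalised to [0°, 360°): 17.460°.

17.5°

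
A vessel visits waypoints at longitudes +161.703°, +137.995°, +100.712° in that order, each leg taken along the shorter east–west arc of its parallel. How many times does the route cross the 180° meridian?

Leg 1: +161.703° → +137.995°, shortest Δλ = -23.708° (west) — does not cross 180°.
Leg 2: +137.995° → +100.712°, shortest Δλ = -37.283° (west) — does not cross 180°.
Total crossings: 0.

0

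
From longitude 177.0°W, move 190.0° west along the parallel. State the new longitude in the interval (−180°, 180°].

Start at -177.0°; shift −190.0° → -367.0°.
-367.0° lies outside (−180°, 180°]; add 360° → -7.0°.

7.0°W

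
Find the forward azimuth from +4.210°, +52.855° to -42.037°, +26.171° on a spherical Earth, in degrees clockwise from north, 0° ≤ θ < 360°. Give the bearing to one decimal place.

205.0°

Δλ = 26.171 − 52.855 = -26.684°.
θ = atan2( sin Δλ · cos φ₂ , cos φ₁ · sin φ₂ − sin φ₁ · cos φ₂ · cos Δλ )
  = atan2(-0.33353, -0.71652) = -155.039° → normalised to [0°, 360°): 204.961°.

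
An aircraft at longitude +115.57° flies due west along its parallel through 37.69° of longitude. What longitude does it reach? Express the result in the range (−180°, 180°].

+77.88°

Start at +115.57°; shift −37.69° → +77.88°.
+77.88° already lies in (−180°, 180°].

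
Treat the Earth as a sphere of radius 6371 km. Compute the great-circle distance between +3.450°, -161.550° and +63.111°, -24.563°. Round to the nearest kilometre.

Δλ = -24.563 − -161.550 = 136.987°.
Δφ = 63.111 − 3.450 = 59.661°.
a = sin²(Δφ/2) + cos φ₁ · cos φ₂ · sin²(Δλ/2) = 0.638212.
c = 2·atan2(√a, √(1−a)) = 1.85087 rad → d = 6371·c ≈ 11791.88 km.

11792 km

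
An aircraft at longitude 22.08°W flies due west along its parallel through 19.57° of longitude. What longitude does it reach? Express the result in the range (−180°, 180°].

41.65°W

Start at -22.08°; shift −19.57° → -41.65°.
-41.65° already lies in (−180°, 180°].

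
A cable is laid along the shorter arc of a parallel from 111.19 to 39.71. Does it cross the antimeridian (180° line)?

No

Signed shortest Δλ = ((39.71 − 111.19 + 180) mod 360) − 180 = -71.48°.
Going west by 71.48° from +111.19° reaches +39.71° without touching 180°.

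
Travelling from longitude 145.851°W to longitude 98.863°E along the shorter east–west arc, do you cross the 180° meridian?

Naïve |98.863 − -145.851| = 244.714° > 180°, so the shorter arc goes the other way round — across 180°.
Signed shortest Δλ = ((98.863 − -145.851 + 180) mod 360) − 180 = -115.286°.
Going west by 115.286° from -145.851° passes through 180° before reaching +98.863°.

Yes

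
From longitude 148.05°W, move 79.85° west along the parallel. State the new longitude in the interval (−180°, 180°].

Start at -148.05°; shift −79.85° → -227.90°.
-227.90° lies outside (−180°, 180°]; add 360° → +132.10°.

132.10°E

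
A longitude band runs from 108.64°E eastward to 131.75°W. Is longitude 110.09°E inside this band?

Band width going east from +108.64° to -131.75°: ((-131.75 − 108.64) mod 360) = 119.61°.
Offset of +110.09° east of the west edge: ((110.09 − 108.64) mod 360) = 1.45°.
1.45° ≤ 119.61° ⇒ inside.

Yes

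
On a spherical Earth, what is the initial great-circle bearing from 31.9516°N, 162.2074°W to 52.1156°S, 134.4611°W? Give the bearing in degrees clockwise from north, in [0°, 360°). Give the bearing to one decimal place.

Δλ = -134.4611 − -162.2074 = 27.7463°.
θ = atan2( sin Δλ · cos φ₂ , cos φ₁ · sin φ₂ − sin φ₁ · cos φ₂ · cos Δλ )
  = atan2(0.28588, -0.95728) = 163.372° → normalised to [0°, 360°): 163.372°.

163.4°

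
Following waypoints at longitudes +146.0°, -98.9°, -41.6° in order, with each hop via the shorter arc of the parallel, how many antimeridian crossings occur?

Leg 1: +146.0° → -98.9°, shortest Δλ = 115.1° (east) — crosses 180°.
Leg 2: -98.9° → -41.6°, shortest Δλ = 57.3° (east) — does not cross 180°.
Total crossings: 1.

1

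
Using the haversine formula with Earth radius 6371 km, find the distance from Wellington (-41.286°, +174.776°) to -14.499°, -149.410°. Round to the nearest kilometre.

4555 km

Δλ = -149.410 − 174.776 = -324.186°; wrapped into (−180°, 180°]: 35.814°.
Δφ = -14.499 − -41.286 = 26.787°.
a = sin²(Δφ/2) + cos φ₁ · cos φ₂ · sin²(Δλ/2) = 0.122433.
c = 2·atan2(√a, √(1−a)) = 0.71494 rad → d = 6371·c ≈ 4554.87 km.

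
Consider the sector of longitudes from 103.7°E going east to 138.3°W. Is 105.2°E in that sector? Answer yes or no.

Band width going east from +103.7° to -138.3°: ((-138.3 − 103.7) mod 360) = 118.0°.
Offset of +105.2° east of the west edge: ((105.2 − 103.7) mod 360) = 1.5°.
1.5° ≤ 118.0° ⇒ inside.

Yes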